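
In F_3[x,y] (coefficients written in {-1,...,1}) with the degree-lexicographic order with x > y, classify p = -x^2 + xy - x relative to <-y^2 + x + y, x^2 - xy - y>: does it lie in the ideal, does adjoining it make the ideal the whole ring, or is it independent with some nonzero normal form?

First compute the reduced Gröbner basis of I by Buchberger's algorithm.
f_1 = -y^2 + x + y, LT = y^2.
f_2 = x^2 - xy - y, LT = x^2.

The S-polynomials (S(f_1,f_2)) all reduce to 0 modulo the current basis, so we have a Gröbner basis.
Inter-reduce: drop elements whose leading term is divisible by another's, tail-reduce, and make monic.
Reduced Gröbner basis: {x^2 - xy - y, y^2 - x - y}.
Label its elements g_1 = x^2 - xy - y, g_2 = y^2 - x - y.

Reduce p = -x^2 + xy - x modulo G:
  leading term x^2: subtract (-1)·g_1 from -x^2 + xy - x → -x - y
  leading term x: no divisor's leading term divides it; move -x to the remainder.
  leading term y: no divisor's leading term divides it; move -y to the remainder.
  normal form = -x - y.
The normal form is nonzero, so p ∉ I. Since p minus its normal form lies in I, I + (p) = I + (r) where r = -x - y; decide whether this ideal is the whole ring.
Run Buchberger on G together with r (pairs among the g_i already reduce to 0 since G is a Gröbner basis):
g_1 = x^2 - xy - y, LT = x^2.
g_2 = y^2 - x - y, LT = y^2.
r = -x - y, LT = x.

S(g_1,r): lcm = x^2. S = xy - y.
  leading term xy: subtract (-y)·r from xy - y → -y^2 - y
  leading term y^2: subtract (-1)·g_2 from -y^2 - y → -x + y
  leading term x: subtract (1)·r from -x + y → -y
  leading term y: no divisor's leading term divides it; move -y to the remainder.
  remainder -y ≠ 0; add m_4 = -y to the basis.

The other S-polynomials (S(g_1,g_2), S(g_2,r), S(g_1,m_4), S(g_2,m_4), S(r,m_4)) all reduce to 0 modulo the current basis, so we have a Gröbner basis.
Inter-reduce: drop elements whose leading term is divisible by another's, tail-reduce, and make monic.
Reduced Gröbner basis: {x, y}.
The reduced Gröbner basis of I + (p) is {x, y} ≠ {1}, a proper ideal, so the enlarged system stays consistent: p is independent of I, with normal form -x - y.

-x^2 + xy - x is independent of I; its normal form modulo I is -x - y.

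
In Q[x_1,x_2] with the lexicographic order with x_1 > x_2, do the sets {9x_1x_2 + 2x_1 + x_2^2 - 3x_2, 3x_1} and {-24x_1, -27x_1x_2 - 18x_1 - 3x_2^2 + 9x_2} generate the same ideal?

Since reduced Gröbner bases are canonical representatives of ideals under a given ordering, it suffices to compute and compare them.
Buchberger on the first generating set:
f_1 = 9x_1x_2 + 2x_1 + x_2^2 - 3x_2, LT = x_1x_2.
f_2 = 3x_1, LT = x_1.

S(f_1,f_2): lcm = x_1x_2. S = 2/9x_1 + 1/9x_2^2 - 1/3x_2.
  reduce S modulo (f_1, f_2):
  remainder 1/9x_2^2 - 1/3x_2 ≠ 0; add g_3 = 1/9x_2^2 - 1/3x_2 to the basis.

The other S-polynomials (S(f_1,g_3), S(f_2,g_3)) all reduce to 0 modulo the current basis, so we have a Gröbner basis.
Inter-reduce: drop elements whose leading term is divisible by another's, tail-reduce, and make monic.
Reduced Gröbner basis: {x_1, x_2^2 - 3x_2}.

Buchberger on the second generating set:
h_1 = -24x_1, LT = x_1.
h_2 = -27x_1x_2 - 18x_1 - 3x_2^2 + 9x_2, LT = x_1x_2.

S(h_1,h_2): lcm = x_1x_2. S = -2/3x_1 - 1/9x_2^2 + 1/3x_2.
  reduce S modulo (h_1, h_2):
  remainder -1/9x_2^2 + 1/3x_2 ≠ 0; add k_3 = -1/9x_2^2 + 1/3x_2 to the basis.

The other S-polynomials (S(h_1,k_3), S(h_2,k_3)) all reduce to 0 modulo the current basis, so we have a Gröbner basis.
Inter-reduce: drop elements whose leading term is divisible by another's, tail-reduce, and make monic.
Reduced Gröbner basis: {x_1, x_2^2 - 3x_2}.

These coincide, so the ideals are equal.

Yes, the ideals are equal.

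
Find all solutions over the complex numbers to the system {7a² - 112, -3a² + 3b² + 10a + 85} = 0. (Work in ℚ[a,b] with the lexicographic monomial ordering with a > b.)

{(-4, -1), (-4, 1), (4, -sqrt(231)*I/3), (4, sqrt(231)*I/3)}

Compute a lex Gröbner basis by Buchberger's algorithm.
f_1 = 7a² - 112, LT = a².
f_2 = -3a² + 10a + 3b² + 85, LT = a².

S(f_1,f_2): lcm = a². S = 10/3a + b² + 37/3.
  leading term a: no divisor's leading term divides it; move 10/3a to the remainder.
  leading term b²: no divisor's leading term divides it; move b² to the remainder.
  leading term 1: no divisor's leading term divides it; move 37/3 to the remainder.
  remainder 10/3a + b² + 37/3 ≠ 0; add h_3 = 10/3a + b² + 37/3 to the basis.

S(f_1,h_3): lcm = a². S = -3/10ab² - 37/10a - 16.
  leading term ab²: subtract (-9/100b²)·h_3 from -3/10ab² - 37/10a - 16 → -37/10a + 9/100b⁴ + 111/100b² - 16
  leading term a: subtract (-111/100)·h_3 from -37/10a + 9/100b⁴ + 111/100b² - 16 → 9/100b⁴ + 111/50b² - 231/100
  leading term b⁴: no divisor's leading term divides it; move 9/100b⁴ to the remainder.
  leading term b²: no divisor's leading term divides it; move 111/50b² to the remainder.
  leading term 1: no divisor's leading term divides it; move -231/100 to the remainder.
  remainder 9/100b⁴ + 111/50b² - 231/100 ≠ 0; add h_4 = 9/100b⁴ + 111/50b² - 231/100 to the basis.

The other S-polynomials (S(f_2,h_3), S(f_1,h_4), S(f_2,h_4), S(h_3,h_4)) all reduce to 0 modulo the current basis, so we have a Gröbner basis.
Inter-reduce: drop elements whose leading term is divisible by another's, tail-reduce, and make monic.
Reduced Gröbner basis: {a + 3/10b² + 37/10, b⁴ + 74/3b² - 77/3}.

The lex basis is triangular: the last element involves only b. Solving b⁴ + 74/3b² - 77/3 = 0 gives b ∈ {-1, 1, -sqrt(231)*I/3, sqrt(231)*I/3}; substituting each value into the earlier elements determines the remaining variables.
  b = -1: the earlier basis element becomes a + 4 = 0, giving a = -4 — point (-4, -1).
  b = 1: the earlier basis element becomes a + 4 = 0, giving a = -4 — point (-4, 1).
  b = -sqrt(231)*I/3: the earlier basis element becomes a - 4 = 0, giving a = 4 — point (4, -sqrt(231)*I/3).
  b = sqrt(231)*I/3: the earlier basis element becomes a - 4 = 0, giving a = 4 — point (4, sqrt(231)*I/3).
Check: every point annihilates each of the original generators.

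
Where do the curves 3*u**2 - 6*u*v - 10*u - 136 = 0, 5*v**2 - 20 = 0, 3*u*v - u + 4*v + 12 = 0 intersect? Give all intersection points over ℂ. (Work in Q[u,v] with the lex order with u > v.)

{(-4, 2)}

Compute a lex Gröbner basis by Buchberger's algorithm.
f_1 = 3*u**2 - 6*u*v - 10*u - 136, LT = u**2.
f_2 = 5*v**2 - 20, LT = v**2.
f_3 = 3*u*v - u + 4*v + 12, LT = u*v.

S(f_1,f_3): lcm = u**2*v. S = 1/3*u**2 - 2*u*v**2 - 14/3*u*v - 4*u - 136/3*v.
  leading term u**2: subtract (1/9)·f_1 from 1/3*u**2 - 2*u*v**2 - 14/3*u*v - 4*u - 136/3*v → -2*u*v**2 - 4*u*v - 26/9*u - 136/3*v + 136/9
  leading term u*v**2: subtract (-2/5*u)·f_2 from -2*u*v**2 - 4*u*v - 26/9*u - 136/3*v + 136/9 → -4*u*v - 98/9*u - 136/3*v + 136/9
  leading term u*v: subtract (-4/3)·f_3 from -4*u*v - 98/9*u - 136/3*v + 136/9 → -110/9*u - 40*v + 280/9
  leading term u: no divisor's leading term divides it; move -110/9*u to the remainder.
  leading term v: no divisor's leading term divides it; move -40*v to the remainder.
  leading term 1: no divisor's leading term divides it; move 280/9 to the remainder.
  remainder -110/9*u - 40*v + 280/9 ≠ 0; add h_4 = -110/9*u - 40*v + 280/9 to the basis.

S(f_2,f_3): lcm = u*v**2. S = 1/3*u*v - 4*u - 4/3*v**2 - 4*v.
  leading term u*v: subtract (1/9)·f_3 from 1/3*u*v - 4*u - 4/3*v**2 - 4*v → -35/9*u - 4/3*v**2 - 40/9*v - 4/3
  leading term u: subtract (7/22)·h_4 from -35/9*u - 4/3*v**2 - 40/9*v - 4/3 → -4/3*v**2 + 820/99*v - 1112/99
  leading term v**2: subtract (-4/15)·f_2 from -4/3*v**2 + 820/99*v - 1112/99 → 820/99*v - 1640/99
  leading term v: no divisor's leading term divides it; move 820/99*v to the remainder.
  leading term 1: no divisor's leading term divides it; move -1640/99 to the remainder.
  remainder 820/99*v - 1640/99 ≠ 0; add h_5 = 820/99*v - 1640/99 to the basis.

The other S-polynomials (S(f_1,f_2), S(f_1,h_4), S(f_2,h_4), S(f_3,h_4), S(f_1,h_5), S(f_2,h_5), S(f_3,h_5), S(h_4,h_5)) all reduce to 0 modulo the current basis, so we have a Gröbner basis.
Inter-reduce: drop elements whose leading term is divisible by another's, tail-reduce, and make monic.
Reduced Gröbner basis: {u + 4, v - 2}.

From the last basis element, v - 2 = 0, so v takes values in {2}. Each choice, substituted upward through the basis, yields the corresponding point(s) of the solution set.
  v = 2: the earlier basis element becomes u + 4 = 0, giving u = -4 — point (-4, 2).
Check: every point annihilates each of the original generators.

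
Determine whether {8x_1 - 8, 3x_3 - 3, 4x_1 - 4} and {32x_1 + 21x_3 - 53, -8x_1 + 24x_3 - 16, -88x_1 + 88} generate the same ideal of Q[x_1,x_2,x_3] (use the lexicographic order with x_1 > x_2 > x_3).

Since reduced Gröbner bases are canonical representatives of ideals under a given ordering, it suffices to compute and compare them.
Buchberger on the first generating set:
f_1 = 8x_1 - 8, LT = x_1.
f_2 = 3x_3 - 3, LT = x_3.
f_3 = 4x_1 - 4, LT = x_1.

The S-polynomials (S(f_1,f_2), S(f_1,f_3), S(f_2,f_3)) all reduce to 0 modulo the current basis, so we have a Gröbner basis.
Inter-reduce: drop elements whose leading term is divisible by another's, tail-reduce, and make monic.
Reduced Gröbner basis: {x_1 - 1, x_3 - 1}.

Buchberger on the second generating set:
h_1 = 32x_1 + 21x_3 - 53, LT = x_1.
h_2 = -8x_1 + 24x_3 - 16, LT = x_1.
h_3 = -88x_1 + 88, LT = x_1.

S(h_1,h_2): lcm = x_1. S = 117/32x_3 - 117/32.
  leading term x_3: no divisor's leading term divides it; move 117/32x_3 to the remainder.
  leading term 1: no divisor's leading term divides it; move -117/32 to the remainder.
  remainder 117/32x_3 - 117/32 ≠ 0; add k_4 = 117/32x_3 - 117/32 to the basis.

The other S-polynomials (S(h_1,h_3), S(h_2,h_3), S(h_1,k_4), S(h_2,k_4), S(h_3,k_4)) all reduce to 0 modulo the current basis, so we have a Gröbner basis.
Inter-reduce: drop elements whose leading term is divisible by another's, tail-reduce, and make monic.
Reduced Gröbner basis: {x_1 - 1, x_3 - 1}.

These coincide, so the ideals are equal.
The choice of monomial ordering does not affect the verdict — as long as both bases are computed under the same ordering, their equality decides ideal equality.

Yes, the ideals are equal.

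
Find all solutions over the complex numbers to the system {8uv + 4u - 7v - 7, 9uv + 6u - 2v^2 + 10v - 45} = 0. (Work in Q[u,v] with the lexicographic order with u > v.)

Compute a lex Gröbner basis by Buchberger's algorithm.
f_1 = 8uv + 4u - 7v - 7, LT = uv.
f_2 = 9uv + 6u - 2v^2 + 10v - 45, LT = uv.

S(f_1,f_2): lcm = uv. S = -1/6u + 2/9v^2 - 143/72v + 33/8.
  reduce S modulo (f_1, f_2):
  remainder -1/6u + 2/9v^2 - 143/72v + 33/8 ≠ 0; add h_3 = -1/6u + 2/9v^2 - 143/72v + 33/8 to the basis.

S(f_1,h_3): lcm = uv. S = 1/2u + 4/3v^3 - 143/12v^2 + 191/8v - 7/8.
  reduce S modulo (f_1, f_2, h_3):
  remainder 4/3v^3 - 45/4v^2 + 215/12v + 23/2 ≠ 0; add h_4 = 4/3v^3 - 45/4v^2 + 215/12v + 23/2 to the basis.

The other S-polynomials (S(f_2,h_3), S(f_1,h_4), S(f_2,h_4), S(h_3,h_4)) all reduce to 0 modulo the current basis, so we have a Gröbner basis.
Inter-reduce: drop elements whose leading term is divisible by another's, tail-reduce, and make monic.
Reduced Gröbner basis: {u - 4/3v^2 + 143/12v - 99/4, v^3 - 135/16v^2 + 215/16v + 69/8}.

The lex basis is triangular: the last element involves only v. Solving v^3 - 135/16v^2 + 215/16v + 69/8 = 0 gives v ∈ {3, 87/32 - sqrt(10513)/32, 87/32 + sqrt(10513)/32}; substituting each value into the earlier elements determines the remaining variables.
  v = 3: the earlier basis element becomes u - 1 = 0, giving u = 1 — point (1, 3).
  v = 87/32 - sqrt(10513)/32: the earlier basis element becomes u - 763/48 - 7*sqrt(10513)/48 = 0, giving u = 7*sqrt(10513)/48 + 763/48 — point (7*sqrt(10513)/48 + 763/48, 87/32 - sqrt(10513)/32).
  v = 87/32 + sqrt(10513)/32: the earlier basis element becomes u - 763/48 + 7*sqrt(10513)/48 = 0, giving u = 763/48 - 7*sqrt(10513)/48 — point (763/48 - 7*sqrt(10513)/48, 87/32 + sqrt(10513)/32).

{(1, 3), (7*sqrt(10513)/48 + 763/48, 87/32 - sqrt(10513)/32), (763/48 - 7*sqrt(10513)/48, 87/32 + sqrt(10513)/32)}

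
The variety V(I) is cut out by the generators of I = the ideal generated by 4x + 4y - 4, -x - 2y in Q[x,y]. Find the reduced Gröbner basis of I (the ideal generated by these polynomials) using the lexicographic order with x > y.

f_1 = 4x + 4y - 4, LT = x.
f_2 = -x - 2y, LT = x.

S(f_1,f_2): lcm = x. S = -y - 1.
  leading term y: no divisor's leading term divides it; move -y to the remainder.
  leading term 1: no divisor's leading term divides it; move -1 to the remainder.
  remainder -y - 1 ≠ 0; add g_3 = -y - 1 to the basis.

S(f_1,g_3): leading monomials are coprime, so the S-polynomial reduces to 0 (Buchberger's first criterion).
S(f_2,g_3): leading monomials are coprime, so the S-polynomial reduces to 0 (Buchberger's first criterion).
Every S-polynomial of the final basis reduces to 0, so we have a Gröbner basis.
Inter-reduce: drop elements whose leading term is divisible by another's, tail-reduce, and make monic.

G = {x - 2, y + 1}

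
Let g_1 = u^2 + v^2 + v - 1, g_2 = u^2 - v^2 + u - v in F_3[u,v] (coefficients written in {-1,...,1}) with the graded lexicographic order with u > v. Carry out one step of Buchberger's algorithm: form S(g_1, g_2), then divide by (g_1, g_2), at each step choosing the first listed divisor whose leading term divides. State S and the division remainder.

S(g_1, g_2) = -v^2 - u - v - 1; remainder on division = -v^2 - u - v - 1.

lcm(LM(g_1), LM(g_2)) = u^2.
S = (lcm/LT(g_1))·g_1 − (lcm/LT(g_2))·g_2 = -v^2 - u - v - 1.
Reduce S modulo (g_1, g_2) in that order:
  leading term v^2: no divisor's leading term divides it; move -v^2 to the remainder.
  leading term u: no divisor's leading term divides it; move -u to the remainder.
  leading term v: no divisor's leading term divides it; move -v to the remainder.
  leading term 1: no divisor's leading term divides it; move -1 to the remainder.
The remainder -v^2 - u - v - 1 is nonzero, so it would be added as the next basis element.
This is the inner loop of Buchberger's algorithm — each nonzero remainder becomes a new basis element.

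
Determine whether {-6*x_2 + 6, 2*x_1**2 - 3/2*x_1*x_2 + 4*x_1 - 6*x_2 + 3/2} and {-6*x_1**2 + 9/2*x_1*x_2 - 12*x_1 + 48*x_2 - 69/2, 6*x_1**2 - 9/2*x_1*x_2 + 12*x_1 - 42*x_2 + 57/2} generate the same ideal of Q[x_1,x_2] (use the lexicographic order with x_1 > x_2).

Yes, the ideals are equal.

Two ideals are equal iff their reduced Gröbner bases coincide (the reduced basis is unique for a fixed ordering).
Buchberger on the first generating set:
f_1 = -6*x_2 + 6, LT = x_2.
f_2 = 2*x_1**2 - 3/2*x_1*x_2 + 4*x_1 - 6*x_2 + 3/2, LT = x_1**2.

The S-polynomials (S(f_1,f_2)) all reduce to 0 modulo the current basis, so we have a Gröbner basis.
Inter-reduce: drop elements whose leading term is divisible by another's, tail-reduce, and make monic.
Reduced Gröbner basis: {x_1**2 + 5/4*x_1 - 9/4, x_2 - 1}.

Buchberger on the second generating set:
h_1 = -6*x_1**2 + 9/2*x_1*x_2 - 12*x_1 + 48*x_2 - 69/2, LT = x_1**2.
h_2 = 6*x_1**2 - 9/2*x_1*x_2 + 12*x_1 - 42*x_2 + 57/2, LT = x_1**2.

S(h_1,h_2): lcm = x_1**2. S = -x_2 + 1.
  reduce S modulo (h_1, h_2):
  remainder -x_2 + 1 ≠ 0; add k_3 = -x_2 + 1 to the basis.

The other S-polynomials (S(h_1,k_3), S(h_2,k_3)) all reduce to 0 modulo the current basis, so we have a Gröbner basis.
Inter-reduce: drop elements whose leading term is divisible by another's, tail-reduce, and make monic.
Reduced Gröbner basis: {x_1**2 + 5/4*x_1 - 9/4, x_2 - 1}.

Same reduced basis, so the two generating sets span the same ideal.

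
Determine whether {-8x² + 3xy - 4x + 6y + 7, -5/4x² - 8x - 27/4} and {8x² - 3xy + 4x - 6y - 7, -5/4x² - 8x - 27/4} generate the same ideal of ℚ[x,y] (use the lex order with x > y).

Yes, the ideals are equal.

Since reduced Gröbner bases are canonical representatives of ideals under a given ordering, it suffices to compute and compare them.
Buchberger on the first generating set:
f_1 = -8x² + 3xy - 4x + 6y + 7, LT = x².
f_2 = -5/4x² - 8x - 27/4, LT = x².

S(f_1,f_2): lcm = x². S = -⅜xy - 59/10x - ¾y - 251/40.
  reduce S modulo (f_1, f_2):
  remainder -⅜xy - 59/10x - ¾y - 251/40 ≠ 0; add g_3 = -⅜xy - 59/10x - ¾y - 251/40 to the basis.

S(f_1,g_3): lcm = x²y. S = -236/15x² - ⅜xy² - 3/2xy - 251/15x - ¾y² - ⅞y.
  reduce S modulo (f_1, f_2, g_3):
  remainder 221/15x - 17/5y + 34/3 ≠ 0; add g_4 = 221/15x - 17/5y + 34/3 to the basis.

S(g_3,g_4): lcm = xy. S = 236/15x + 3/13y² + 16/13y + 251/15.
  reduce S modulo (f_1, f_2, g_3, g_4):
  remainder 3/13y² + 316/65y + 301/65 ≠ 0; add g_5 = 3/13y² + 316/65y + 301/65 to the basis.

The other S-polynomials (S(f_2,g_3), S(f_1,g_4), S(f_2,g_4), S(f_1,g_5), S(f_2,g_5), S(g_3,g_5), S(g_4,g_5)) all reduce to 0 modulo the current basis, so we have a Gröbner basis.
Inter-reduce: drop elements whose leading term is divisible by another's, tail-reduce, and make monic.
Reduced Gröbner basis: {x - 3/13y + 10/13, y² + 316/15y + 301/15}.

Buchberger on the second generating set:
h_1 = 8x² - 3xy + 4x - 6y - 7, LT = x².
h_2 = -5/4x² - 8x - 27/4, LT = x².

S(h_1,h_2): lcm = x². S = -⅜xy - 59/10x - ¾y - 251/40.
  reduce S modulo (h_1, h_2):
  remainder -⅜xy - 59/10x - ¾y - 251/40 ≠ 0; add k_3 = -⅜xy - 59/10x - ¾y - 251/40 to the basis.

S(h_1,k_3): lcm = x²y. S = -236/15x² - ⅜xy² - 3/2xy - 251/15x - ¾y² - ⅞y.
  reduce S modulo (h_1, h_2, k_3):
  remainder 221/15x - 17/5y + 34/3 ≠ 0; add k_4 = 221/15x - 17/5y + 34/3 to the basis.

S(k_3,k_4): lcm = xy. S = 236/15x + 3/13y² + 16/13y + 251/15.
  reduce S modulo (h_1, h_2, k_3, k_4):
  remainder 3/13y² + 316/65y + 301/65 ≠ 0; add k_5 = 3/13y² + 316/65y + 301/65 to the basis.

The other S-polynomials (S(h_2,k_3), S(h_1,k_4), S(h_2,k_4), S(h_1,k_5), S(h_2,k_5), S(k_3,k_5), S(k_4,k_5)) all reduce to 0 modulo the current basis, so we have a Gröbner basis.
Inter-reduce: drop elements whose leading term is divisible by another's, tail-reduce, and make monic.
Reduced Gröbner basis: {x - 3/13y + 10/13, y² + 316/15y + 301/15}.

Same reduced basis, so the two generating sets span the same ideal.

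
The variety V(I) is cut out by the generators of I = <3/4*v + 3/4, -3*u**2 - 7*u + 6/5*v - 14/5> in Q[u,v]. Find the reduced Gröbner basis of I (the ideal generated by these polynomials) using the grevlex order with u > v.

G = {u**2 + 7/3*u + 4/3, v + 1}

f_1 = 3/4*v + 3/4, LT = v.
f_2 = -3*u**2 - 7*u + 6/5*v - 14/5, LT = u**2.

The S-polynomials (S(f_1,f_2)) all reduce to 0 modulo the current basis, so we have a Gröbner basis.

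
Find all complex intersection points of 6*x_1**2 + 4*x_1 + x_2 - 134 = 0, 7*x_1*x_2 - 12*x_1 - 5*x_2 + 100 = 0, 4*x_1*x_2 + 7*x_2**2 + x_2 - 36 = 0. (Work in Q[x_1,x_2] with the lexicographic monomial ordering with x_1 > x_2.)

{(-5, 4)}

Compute a lex Gröbner basis by Buchberger's algorithm.
f_1 = 6*x_1**2 + 4*x_1 + x_2 - 134, LT = x_1**2.
f_2 = 7*x_1*x_2 - 12*x_1 - 5*x_2 + 100, LT = x_1*x_2.
f_3 = 4*x_1*x_2 + 7*x_2**2 + x_2 - 36, LT = x_1*x_2.

S(f_1,f_2): lcm = x_1**2*x_2. S = 12/7*x_1**2 + 29/21*x_1*x_2 - 100/7*x_1 + 1/6*x_2**2 - 67/3*x_2.
  reduce S modulo (f_1, f_2, f_3):
  remainder -640/49*x_1 + 1/6*x_2**2 - 1060/49*x_2 + 2728/147 ≠ 0; add h_4 = -640/49*x_1 + 1/6*x_2**2 - 1060/49*x_2 + 2728/147 to the basis.

S(f_1,f_3): lcm = x_1**2*x_2. S = -7/4*x_1*x_2**2 + 5/12*x_1*x_2 + 9*x_1 + 1/6*x_2**2 - 67/3*x_2.
  reduce S modulo (f_1, f_2, f_3, h_4):
  remainder -41/40*x_2**2 - 27/4*x_2 + 217/5 ≠ 0; add h_5 = -41/40*x_2**2 - 27/4*x_2 + 217/5 to the basis.

S(f_2,f_3): lcm = x_1*x_2. S = -12/7*x_1 - 7/4*x_2**2 - 27/28*x_2 + 163/7.
  reduce S modulo (f_1, f_2, f_3, h_4, h_5):
  remainder 17769/1312*x_2 - 17769/328 ≠ 0; add h_6 = 17769/1312*x_2 - 17769/328 to the basis.

The other S-polynomials (S(f_1,h_4), S(f_2,h_4), S(f_3,h_4), S(f_1,h_5), S(f_2,h_5), S(f_3,h_5), S(h_4,h_5), S(f_1,h_6), S(f_2,h_6), S(f_3,h_6), S(h_4,h_6), S(h_5,h_6)) all reduce to 0 modulo the current basis, so we have a Gröbner basis.
Inter-reduce: drop elements whose leading term is divisible by another's, tail-reduce, and make monic.
Reduced Gröbner basis: {x_1 + 5, x_2 - 4}.

Since the basis is lex-ordered, x_2 - 4 is univariate in x_2. Its roots are {4}. Back-substituting each root into the other basis elements fixes the other coordinates.
  x_2 = 4: the earlier basis element becomes x_1 + 5 = 0, giving x_1 = -5 — point (-5, 4).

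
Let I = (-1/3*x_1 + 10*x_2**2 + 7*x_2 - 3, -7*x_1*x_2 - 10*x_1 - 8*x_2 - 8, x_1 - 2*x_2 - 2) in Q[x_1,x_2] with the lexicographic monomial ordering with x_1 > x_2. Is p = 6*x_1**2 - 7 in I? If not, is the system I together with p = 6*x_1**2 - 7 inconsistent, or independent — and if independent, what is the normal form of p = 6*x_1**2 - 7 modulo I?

Adjoining 6*x_1**2 - 7 makes the ideal the whole ring: the system is inconsistent.

First compute the reduced Gröbner basis of I by Buchberger's algorithm.
f_1 = -1/3*x_1 + 10*x_2**2 + 7*x_2 - 3, LT = x_1.
f_2 = -7*x_1*x_2 - 10*x_1 - 8*x_2 - 8, LT = x_1*x_2.
f_3 = x_1 - 2*x_2 - 2, LT = x_1.

S(f_1,f_2): lcm = x_1*x_2. S = -10/7*x_1 - 30*x_2**3 - 21*x_2**2 + 55/7*x_2 - 8/7.
  leading term x_1: subtract (30/7)·f_1 from -10/7*x_1 - 30*x_2**3 - 21*x_2**2 + 55/7*x_2 - 8/7 → -30*x_2**3 - 447/7*x_2**2 - 155/7*x_2 + 82/7
  leading term x_2**3: no divisor's leading term divides it; move -30*x_2**3 to the remainder.
  leading term x_2**2: no divisor's leading term divides it; move -447/7*x_2**2 to the remainder.
  leading term x_2: no divisor's leading term divides it; move -155/7*x_2 to the remainder.
  leading term 1: no divisor's leading term divides it; move 82/7 to the remainder.
  remainder -30*x_2**3 - 447/7*x_2**2 - 155/7*x_2 + 82/7 ≠ 0; add h_4 = -30*x_2**3 - 447/7*x_2**2 - 155/7*x_2 + 82/7 to the basis.

S(f_1,f_3): lcm = x_1. S = -30*x_2**2 - 19*x_2 + 11.
  leading term x_2**2: no divisor's leading term divides it; move -30*x_2**2 to the remainder.
  leading term x_2: no divisor's leading term divides it; move -19*x_2 to the remainder.
  leading term 1: no divisor's leading term divides it; move 11 to the remainder.
  remainder -30*x_2**2 - 19*x_2 + 11 ≠ 0; add h_5 = -30*x_2**2 - 19*x_2 + 11 to the basis.

S(f_2,f_3): lcm = x_1*x_2. S = 10/7*x_1 + 2*x_2**2 + 22/7*x_2 + 8/7.
  leading term x_1: subtract (-30/7)·f_1 from 10/7*x_1 + 2*x_2**2 + 22/7*x_2 + 8/7 → 314/7*x_2**2 + 232/7*x_2 - 82/7
  leading term x_2**2: subtract (-157/105)·h_5 from 314/7*x_2**2 + 232/7*x_2 - 82/7 → 71/15*x_2 + 71/15
  leading term x_2: no divisor's leading term divides it; move 71/15*x_2 to the remainder.
  leading term 1: no divisor's leading term divides it; move 71/15 to the remainder.
  remainder 71/15*x_2 + 71/15 ≠ 0; add h_6 = 71/15*x_2 + 71/15 to the basis.

S(f_1,h_4): leading monomials are coprime, so the S-polynomial reduces to 0 (Buchberger's first criterion).
S(f_2,h_4): lcm = x_1*x_2**3. S = -7/10*x_1*x_2**2 - 31/42*x_1*x_2 + 41/105*x_1 + 8/7*x_2**3 + 8/7*x_2**2.
  leading term x_1*x_2**2: subtract (21/10*x_2**2)·f_1 from -7/10*x_1*x_2**2 - 31/42*x_1*x_2 + 41/105*x_1 + 8/7*x_2**3 + 8/7*x_2**2 → -31/42*x_1*x_2 + 41/105*x_1 - 21*x_2**4 - 949/70*x_2**3 + 521/70*x_2**2
  leading term x_1*x_2: subtract (31/14*x_2)·f_1 from -31/42*x_1*x_2 + 41/105*x_1 - 21*x_2**4 - 949/70*x_2**3 + 521/70*x_2**2 → 41/105*x_1 - 21*x_2**4 - 357/10*x_2**3 - 282/35*x_2**2 + 93/14*x_2
  leading term x_1: subtract (-41/35)·f_1 from 41/105*x_1 - 21*x_2**4 - 357/10*x_2**3 - 282/35*x_2**2 + 93/14*x_2 → -21*x_2**4 - 357/10*x_2**3 + 128/35*x_2**2 + 1039/70*x_2 - 123/35
  leading term x_2**4: subtract (7/10*x_2)·h_4 from -21*x_2**4 - 357/10*x_2**3 + 128/35*x_2**2 + 1039/70*x_2 - 123/35 → 9*x_2**3 + 1341/70*x_2**2 + 93/14*x_2 - 123/35
  leading term x_2**3: subtract (-3/10)·h_4 from 9*x_2**3 + 1341/70*x_2**2 + 93/14*x_2 - 123/35 → 0
  remainder 0.

S(f_3,h_4): leading monomials are coprime, so the S-polynomial reduces to 0 (Buchberger's first criterion).
S(f_1,h_5): leading monomials are coprime, so the S-polynomial reduces to 0 (Buchberger's first criterion).
S(f_2,h_5): lcm = x_1*x_2**2. S = 167/210*x_1*x_2 + 11/30*x_1 + 8/7*x_2**2 + 8/7*x_2.
  leading term x_1*x_2: subtract (-167/70*x_2)·f_1 from 167/210*x_1*x_2 + 11/30*x_1 + 8/7*x_2**2 + 8/7*x_2 → 11/30*x_1 + 167/7*x_2**3 + 1249/70*x_2**2 - 421/70*x_2
  leading term x_1: subtract (-11/10)·f_1 from 11/30*x_1 + 167/7*x_2**3 + 1249/70*x_2**2 - 421/70*x_2 → 167/7*x_2**3 + 2019/70*x_2**2 + 59/35*x_2 - 33/10
  leading term x_2**3: subtract (-167/210)·h_4 from 167/7*x_2**3 + 2019/70*x_2**2 + 59/35*x_2 - 33/10 → -1075/49*x_2**2 - 23407/1470*x_2 + 8843/1470
  leading term x_2**2: subtract (215/294)·h_5 from -1075/49*x_2**2 - 23407/1470*x_2 + 8843/1470 → -71/35*x_2 - 71/35
  leading term x_2: subtract (-3/7)·h_6 from -71/35*x_2 - 71/35 → 0
  remainder 0.

S(f_3,h_5): leading monomials are coprime, so the S-polynomial reduces to 0 (Buchberger's first criterion).
S(h_4,h_5): lcm = x_2**3. S = 157/105*x_2**2 + 116/105*x_2 - 41/105.
  leading term x_2**2: subtract (-157/3150)·h_5 from 157/105*x_2**2 + 116/105*x_2 - 41/105 → 71/450*x_2 + 71/450
  leading term x_2: subtract (1/30)·h_6 from 71/450*x_2 + 71/450 → 0
  remainder 0.

S(f_1,h_6): leading monomials are coprime, so the S-polynomial reduces to 0 (Buchberger's first criterion).
S(f_2,h_6): lcm = x_1*x_2. S = 3/7*x_1 + 8/7*x_2 + 8/7.
  leading term x_1: subtract (-9/7)·f_1 from 3/7*x_1 + 8/7*x_2 + 8/7 → 90/7*x_2**2 + 71/7*x_2 - 19/7
  leading term x_2**2: subtract (-3/7)·h_5 from 90/7*x_2**2 + 71/7*x_2 - 19/7 → 2*x_2 + 2
  leading term x_2: subtract (30/71)·h_6 from 2*x_2 + 2 → 0
  remainder 0.

S(f_3,h_6): leading monomials are coprime, so the S-polynomial reduces to 0 (Buchberger's first criterion).
S(h_4,h_6): lcm = x_2**3. S = 79/70*x_2**2 + 31/42*x_2 - 41/105.
  leading term x_2**2: subtract (-79/2100)·h_5 from 79/70*x_2**2 + 31/42*x_2 - 41/105 → 7/300*x_2 + 7/300
  leading term x_2: subtract (7/1420)·h_6 from 7/300*x_2 + 7/300 → 0
  remainder 0.

S(h_5,h_6): lcm = x_2**2. S = -11/30*x_2 - 11/30.
  leading term x_2: subtract (-11/142)·h_6 from -11/30*x_2 - 11/30 → 0
  remainder 0.

Every S-polynomial of the final basis reduces to 0, so we have a Gröbner basis.
Inter-reduce: drop elements whose leading term is divisible by another's, tail-reduce, and make monic.
Reduced Gröbner basis: {x_1, x_2 + 1}.
Label its elements g_1 = x_1, g_2 = x_2 + 1.

Reduce p = 6*x_1**2 - 7 modulo G:
  leading term x_1**2: subtract (6*x_1)·g_1 from 6*x_1**2 - 7 → -7
  leading term 1: no divisor's leading term divides it; move -7 to the remainder.
  normal form = -7.
The normal form is nonzero, so p ∉ I. Since p minus its normal form lies in I, I + (p) = I + (r) where r = -7; decide whether this ideal is the whole ring.
Here r = -7 is a nonzero constant, hence a unit: 1 ∈ I + (p), the Gröbner basis of I + (p) is {1}, and the enlarged system has no common solution — adjoining p is inconsistent.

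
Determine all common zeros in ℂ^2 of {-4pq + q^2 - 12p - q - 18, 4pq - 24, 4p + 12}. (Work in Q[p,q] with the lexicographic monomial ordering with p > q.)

Compute a lex Gröbner basis by Buchberger's algorithm.
f_1 = -4pq - 12p + q^2 - q - 18, LT = pq.
f_2 = 4pq - 24, LT = pq.
f_3 = 4p + 12, LT = p.

S(f_1,f_2): lcm = pq. S = 3p - 1/4q^2 + 1/4q + 21/2.
  leading term p: subtract (3/4)·f_3 from 3p - 1/4q^2 + 1/4q + 21/2 → -1/4q^2 + 1/4q + 3/2
  leading term q^2: no divisor's leading term divides it; move -1/4q^2 to the remainder.
  leading term q: no divisor's leading term divides it; move 1/4q to the remainder.
  leading term 1: no divisor's leading term divides it; move 3/2 to the remainder.
  remainder -1/4q^2 + 1/4q + 3/2 ≠ 0; add h_4 = -1/4q^2 + 1/4q + 3/2 to the basis.

S(f_1,f_3): lcm = pq. S = 3p - 1/4q^2 - 11/4q + 9/2.
  leading term p: subtract (3/4)·f_3 from 3p - 1/4q^2 - 11/4q + 9/2 → -1/4q^2 - 11/4q - 9/2
  leading term q^2: subtract (1)·h_4 from -1/4q^2 - 11/4q - 9/2 → -3q - 6
  leading term q: no divisor's leading term divides it; move -3q to the remainder.
  leading term 1: no divisor's leading term divides it; move -6 to the remainder.
  remainder -3q - 6 ≠ 0; add h_5 = -3q - 6 to the basis.

The other S-polynomials (S(f_2,f_3), S(f_1,h_4), S(f_2,h_4), S(f_3,h_4), S(f_1,h_5), S(f_2,h_5), S(f_3,h_5), S(h_4,h_5)) all reduce to 0 modulo the current basis, so we have a Gröbner basis.
Inter-reduce: drop elements whose leading term is divisible by another's, tail-reduce, and make monic.
Reduced Gröbner basis: {p + 3, q + 2}.

A lex Gröbner basis eliminates variables successively. Here q + 2 depends only on q, with roots {-2}; lifting each root through the earlier basis elements recovers the full solutions.
  q = -2: the earlier basis element becomes p + 3 = 0, giving p = -3 — point (-3, -2).
A lex Gröbner basis triangularizes the system, enabling back-substitution.

{(-3, -2)}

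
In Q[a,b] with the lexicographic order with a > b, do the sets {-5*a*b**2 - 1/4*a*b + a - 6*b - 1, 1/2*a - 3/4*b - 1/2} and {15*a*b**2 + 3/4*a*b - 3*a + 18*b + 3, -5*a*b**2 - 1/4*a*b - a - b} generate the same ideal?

No, the ideals differ.

Since reduced Gröbner bases are canonical representatives of ideals under a given ordering, it suffices to compute and compare them.
Buchberger on the first generating set:
f_1 = -5*a*b**2 - 1/4*a*b + a - 6*b - 1, LT = a*b**2.
f_2 = 1/2*a - 3/4*b - 1/2, LT = a.

S(f_1,f_2): lcm = a*b**2. S = 1/20*a*b - 1/5*a + 3/2*b**3 + b**2 + 6/5*b + 1/5.
  reduce S modulo (f_1, f_2):
  remainder 3/2*b**3 + 43/40*b**2 + 19/20*b ≠ 0; add g_3 = 3/2*b**3 + 43/40*b**2 + 19/20*b to the basis.

The other S-polynomials (S(f_1,g_3), S(f_2,g_3)) all reduce to 0 modulo the current basis, so we have a Gröbner basis.
Inter-reduce: drop elements whose leading term is divisible by another's, tail-reduce, and make monic.
Reduced Gröbner basis: {a - 3/2*b - 1, b**3 + 43/60*b**2 + 19/30*b}.

Buchberger on the second generating set:
h_1 = 15*a*b**2 + 3/4*a*b - 3*a + 18*b + 3, LT = a*b**2.
h_2 = -5*a*b**2 - 1/4*a*b - a - b, LT = a*b**2.

S(h_1,h_2): lcm = a*b**2. S = -2/5*a + b + 1/5.
  reduce S modulo (h_1, h_2):
  remainder -2/5*a + b + 1/5 ≠ 0; add k_3 = -2/5*a + b + 1/5 to the basis.

S(h_1,k_3): lcm = a*b**2. S = 1/20*a*b - 1/5*a + 5/2*b**3 + 1/2*b**2 + 6/5*b + 1/5.
  reduce S modulo (h_1, h_2, k_3):
  remainder 5/2*b**3 + 5/8*b**2 + 29/40*b + 1/10 ≠ 0; add k_4 = 5/2*b**3 + 5/8*b**2 + 29/40*b + 1/10 to the basis.

The other S-polynomials (S(h_2,k_3), S(h_1,k_4), S(h_2,k_4), S(k_3,k_4)) all reduce to 0 modulo the current basis, so we have a Gröbner basis.
Inter-reduce: drop elements whose leading term is divisible by another's, tail-reduce, and make monic.
Reduced Gröbner basis: {a - 5/2*b - 1/2, b**3 + 1/4*b**2 + 29/100*b + 1/25}.

These differ, so the ideals are not equal.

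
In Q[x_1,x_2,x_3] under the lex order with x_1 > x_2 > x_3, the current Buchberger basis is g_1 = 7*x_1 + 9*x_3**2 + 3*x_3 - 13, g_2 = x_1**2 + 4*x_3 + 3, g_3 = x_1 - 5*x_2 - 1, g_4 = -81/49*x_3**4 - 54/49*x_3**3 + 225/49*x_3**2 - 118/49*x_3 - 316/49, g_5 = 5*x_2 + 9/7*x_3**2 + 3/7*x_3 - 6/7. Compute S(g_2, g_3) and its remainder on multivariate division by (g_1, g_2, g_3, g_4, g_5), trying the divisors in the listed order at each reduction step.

S(g_2, g_3) = 5*x_1*x_2 + x_1 + 4*x_3 + 3; remainder on division = 0.

lcm(LM(g_2), LM(g_3)) = x_1**2.
S = (lcm/LT(g_2))·g_2 − (lcm/LT(g_3))·g_3 = 5*x_1*x_2 + x_1 + 4*x_3 + 3.
Reduce S modulo (g_1, g_2, g_3, g_4, g_5) in that order:
  leading term x_1*x_2: subtract (5/7*x_2)·g_1 from 5*x_1*x_2 + x_1 + 4*x_3 + 3 → x_1 - 45/7*x_2*x_3**2 - 15/7*x_2*x_3 + 65/7*x_2 + 4*x_3 + 3
  leading term x_1: subtract (1/7)·g_1 from x_1 - 45/7*x_2*x_3**2 - 15/7*x_2*x_3 + 65/7*x_2 + 4*x_3 + 3 → -45/7*x_2*x_3**2 - 15/7*x_2*x_3 + 65/7*x_2 - 9/7*x_3**2 + 25/7*x_3 + 34/7
  leading term x_2*x_3**2: subtract (-9/7*x_3**2)·g_5 from -45/7*x_2*x_3**2 - 15/7*x_2*x_3 + 65/7*x_2 - 9/7*x_3**2 + 25/7*x_3 + 34/7 → -15/7*x_2*x_3 + 65/7*x_2 + 81/49*x_3**4 + 27/49*x_3**3 - 117/49*x_3**2 + 25/7*x_3 + 34/7
  leading term x_2*x_3: subtract (-3/7*x_3)·g_5 from -15/7*x_2*x_3 + 65/7*x_2 + 81/49*x_3**4 + 27/49*x_3**3 - 117/49*x_3**2 + 25/7*x_3 + 34/7 → 65/7*x_2 + 81/49*x_3**4 + 54/49*x_3**3 - 108/49*x_3**2 + 157/49*x_3 + 34/7
  leading term x_2: subtract (13/7)·g_5 from 65/7*x_2 + 81/49*x_3**4 + 54/49*x_3**3 - 108/49*x_3**2 + 157/49*x_3 + 34/7 → 81/49*x_3**4 + 54/49*x_3**3 - 225/49*x_3**2 + 118/49*x_3 + 316/49
  leading term x_3**4: subtract (-1)·g_4 from 81/49*x_3**4 + 54/49*x_3**3 - 225/49*x_3**2 + 118/49*x_3 + 316/49 → 0
The remainder is 0, so this S-polynomial contributes no new basis element.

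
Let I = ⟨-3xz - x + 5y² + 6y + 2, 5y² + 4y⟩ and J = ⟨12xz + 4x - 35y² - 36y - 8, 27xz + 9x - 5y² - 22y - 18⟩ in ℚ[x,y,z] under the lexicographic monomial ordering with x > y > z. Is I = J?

Equality of ideals is decidable: compute both reduced Gröbner bases (unique for the ordering) and check whether they agree.
Buchberger on the first generating set:
f_1 = -3xz - x + 5y² + 6y + 2, LT = xz.
f_2 = 5y² + 4y, LT = y².

S(f_1,f_2): leading monomials are coprime, so the S-polynomial reduces to 0 (Buchberger's first criterion).
Every S-polynomial of the final basis reduces to 0, so we have a Gröbner basis.
Inter-reduce: drop elements whose leading term is divisible by another's, tail-reduce, and make monic.
Reduced Gröbner basis: {xz + ⅓x - ⅔y - ⅔, y² + ⅘y}.

Buchberger on the second generating set:
h_1 = 12xz + 4x - 35y² - 36y - 8, LT = xz.
h_2 = 27xz + 9x - 5y² - 22y - 18, LT = xz.

S(h_1,h_2): lcm = xz. S = -295/108y² - 59/27y.
  leading term y²: no divisor's leading term divides it; move -295/108y² to the remainder.
  leading term y: no divisor's leading term divides it; move -59/27y to the remainder.
  remainder -295/108y² - 59/27y ≠ 0; add k_3 = -295/108y² - 59/27y to the basis.

S(h_1,k_3): leading monomials are coprime, so the S-polynomial reduces to 0 (Buchberger's first criterion).
S(h_2,k_3): leading monomials are coprime, so the S-polynomial reduces to 0 (Buchberger's first criterion).
Every S-polynomial of the final basis reduces to 0, so we have a Gröbner basis.
Inter-reduce: drop elements whose leading term is divisible by another's, tail-reduce, and make monic.
Reduced Gröbner basis: {xz + ⅓x - ⅔y - ⅔, y² + ⅘y}.

These coincide, so the ideals are equal.
The choice of monomial ordering does not affect the verdict — as long as both bases are computed under the same ordering, their equality decides ideal equality.

Yes, the ideals are equal.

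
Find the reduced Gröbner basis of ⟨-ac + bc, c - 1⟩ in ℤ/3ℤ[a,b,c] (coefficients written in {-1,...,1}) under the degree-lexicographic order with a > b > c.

f_1 = -ac + bc, LT = ac.
f_2 = c - 1, LT = c.

S(f_1,f_2): lcm = ac. S = -bc + a.
  leading term bc: subtract (-b)·f_2 from -bc + a → a - b
  leading term a: no divisor's leading term divides it; move a to the remainder.
  leading term b: no divisor's leading term divides it; move -b to the remainder.
  remainder a - b ≠ 0; add g_3 = a - b to the basis.

S(f_1,g_3): lcm = ac. S = 0.
  remainder 0.

S(f_2,g_3): leading monomials are coprime, so the S-polynomial reduces to 0 (Buchberger's first criterion).
Every S-polynomial of the final basis reduces to 0, so we have a Gröbner basis.
Inter-reduce: drop elements whose leading term is divisible by another's, tail-reduce, and make monic.

G = {a - b, c - 1}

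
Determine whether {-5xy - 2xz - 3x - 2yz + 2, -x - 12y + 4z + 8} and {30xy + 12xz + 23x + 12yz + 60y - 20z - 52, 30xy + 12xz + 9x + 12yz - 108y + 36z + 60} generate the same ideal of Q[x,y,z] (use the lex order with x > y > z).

For a fixed monomial order, each ideal has a unique reduced Gröbner basis; comparing bases decides equality.
Buchberger on the first generating set:
f_1 = -5xy - 2xz - 3x - 2yz + 2, LT = xy.
f_2 = -x - 12y + 4z + 8, LT = x.

S(f_1,f_2): lcm = xy. S = 2/5xz + 3/5x - 12y^2 + 22/5yz + 8y - 2/5.
  leading term xz: subtract (-2/5z)·f_2 from 2/5xz + 3/5x - 12y^2 + 22/5yz + 8y - 2/5 → 3/5x - 12y^2 - 2/5yz + 8y + 8/5z^2 + 16/5z - 2/5
  leading term x: subtract (-3/5)·f_2 from 3/5x - 12y^2 - 2/5yz + 8y + 8/5z^2 + 16/5z - 2/5 → -12y^2 - 2/5yz + 4/5y + 8/5z^2 + 28/5z + 22/5
  leading term y^2: no divisor's leading term divides it; move -12y^2 to the remainder.
  leading term yz: no divisor's leading term divides it; move -2/5yz to the remainder.
  leading term y: no divisor's leading term divides it; move 4/5y to the remainder.
  leading term z^2: no divisor's leading term divides it; move 8/5z^2 to the remainder.
  leading term z: no divisor's leading term divides it; move 28/5z to the remainder.
  leading term 1: no divisor's leading term divides it; move 22/5 to the remainder.
  remainder -12y^2 - 2/5yz + 4/5y + 8/5z^2 + 28/5z + 22/5 ≠ 0; add g_3 = -12y^2 - 2/5yz + 4/5y + 8/5z^2 + 28/5z + 22/5 to the basis.

The other S-polynomials (S(f_1,g_3), S(f_2,g_3)) all reduce to 0 modulo the current basis, so we have a Gröbner basis.
Inter-reduce: drop elements whose leading term is divisible by another's, tail-reduce, and make monic.
Reduced Gröbner basis: {x + 12y - 4z - 8, y^2 + 1/30yz - 1/15y - 2/15z^2 - 7/15z - 11/30}.

Buchberger on the second generating set:
h_1 = 30xy + 12xz + 23x + 12yz + 60y - 20z - 52, LT = xy.
h_2 = 30xy + 12xz + 9x + 12yz - 108y + 36z + 60, LT = xy.

S(h_1,h_2): lcm = xy. S = 7/15x + 28/5y - 28/15z - 56/15.
  leading term x: no divisor's leading term divides it; move 7/15x to the remainder.
  leading term y: no divisor's leading term divides it; move 28/5y to the remainder.
  leading term z: no divisor's leading term divides it; move -28/15z to the remainder.
  leading term 1: no divisor's leading term divides it; move -56/15 to the remainder.
  remainder 7/15x + 28/5y - 28/15z - 56/15 ≠ 0; add k_3 = 7/15x + 28/5y - 28/15z - 56/15 to the basis.

S(h_1,k_3): lcm = xy. S = 2/5xz + 23/30x - 12y^2 + 22/5yz + 10y - 2/3z - 26/15.
  leading term xz: subtract (6/7z)·k_3 from 2/5xz + 23/30x - 12y^2 + 22/5yz + 10y - 2/3z - 26/15 → 23/30x - 12y^2 - 2/5yz + 10y + 8/5z^2 + 38/15z - 26/15
  leading term x: subtract (23/14)·k_3 from 23/30x - 12y^2 - 2/5yz + 10y + 8/5z^2 + 38/15z - 26/15 → -12y^2 - 2/5yz + 4/5y + 8/5z^2 + 28/5z + 22/5
  leading term y^2: no divisor's leading term divides it; move -12y^2 to the remainder.
  leading term yz: no divisor's leading term divides it; move -2/5yz to the remainder.
  leading term y: no divisor's leading term divides it; move 4/5y to the remainder.
  leading term z^2: no divisor's leading term divides it; move 8/5z^2 to the remainder.
  leading term z: no divisor's leading term divides it; move 28/5z to the remainder.
  leading term 1: no divisor's leading term divides it; move 22/5 to the remainder.
  remainder -12y^2 - 2/5yz + 4/5y + 8/5z^2 + 28/5z + 22/5 ≠ 0; add k_4 = -12y^2 - 2/5yz + 4/5y + 8/5z^2 + 28/5z + 22/5 to the basis.

The other S-polynomials (S(h_2,k_3), S(h_1,k_4), S(h_2,k_4), S(k_3,k_4)) all reduce to 0 modulo the current basis, so we have a Gröbner basis.
Inter-reduce: drop elements whose leading term is divisible by another's, tail-reduce, and make monic.
Reduced Gröbner basis: {x + 12y - 4z - 8, y^2 + 1/30yz - 1/15y - 2/15z^2 - 7/15z - 11/30}.

Same reduced basis, so the two generating sets span the same ideal.
The choice of monomial ordering does not affect the verdict — as long as both bases are computed under the same ordering, their equality decides ideal equality.

Yes, the ideals are equal.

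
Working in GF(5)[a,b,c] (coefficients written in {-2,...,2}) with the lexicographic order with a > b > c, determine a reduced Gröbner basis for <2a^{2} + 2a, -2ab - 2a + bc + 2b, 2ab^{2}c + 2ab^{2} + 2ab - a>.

G = {a^{2} + a, ab + a + 2bc - b, ac + 2a - bc - 2b, b^{2}c + 2b^{2} + bc + 2b, bc^{2} - bc - b}

f_1 = 2a^{2} + 2a, LT = a^{2}.
f_2 = -2ab - 2a + bc + 2b, LT = ab.
f_3 = 2ab^{2}c + 2ab^{2} + 2ab - a, LT = ab^{2}c.

S(f_1,f_2): lcm = a^{2}b. S = -a^{2} - 2abc + 2ab.
  leading term a^{2}: subtract (2)·f_1 from -a^{2} - 2abc + 2ab → -2abc + 2ab + a
  leading term abc: subtract (c)·f_2 from -2abc + 2ab + a → 2ab + 2ac + a - bc^{2} - 2bc
  leading term ab: subtract (-1)·f_2 from 2ab + 2ac + a - bc^{2} - 2bc → 2ac - a - bc^{2} - bc + 2b
  leading term ac: no divisor's leading term divides it; move 2ac to the remainder.
  leading term a: no divisor's leading term divides it; move -a to the remainder.
  leading term bc^{2}: no divisor's leading term divides it; move -bc^{2} to the remainder.
  leading term bc: no divisor's leading term divides it; move -bc to the remainder.
  leading term b: no divisor's leading term divides it; move 2b to the remainder.
  remainder 2ac - a - bc^{2} - bc + 2b ≠ 0; add g_4 = 2ac - a - bc^{2} - bc + 2b to the basis.

S(f_1,f_3): lcm = a^{2}b^{2}c. S = -a^{2}b^{2} - a^{2}b - 2a^{2} + ab^{2}c.
  leading term a^{2}b^{2}: subtract (2b^{2})·f_1 from -a^{2}b^{2} - a^{2}b - 2a^{2} + ab^{2}c → -a^{2}b - 2a^{2} + ab^{2}c + ab^{2}
  leading term a^{2}b: subtract (2b)·f_1 from -a^{2}b - 2a^{2} + ab^{2}c + ab^{2} → -2a^{2} + ab^{2}c + ab^{2} + ab
  leading term a^{2}: subtract (-1)·f_1 from -2a^{2} + ab^{2}c + ab^{2} + ab → ab^{2}c + ab^{2} + ab + 2a
  leading term ab^{2}c: subtract (2bc)·f_2 from ab^{2}c + ab^{2} + ab + 2a → ab^{2} - abc + ab + 2a - 2b^{2}c^{2} + b^{2}c
  leading term ab^{2}: subtract (2b)·f_2 from ab^{2} - abc + ab + 2a - 2b^{2}c^{2} + b^{2}c → -abc + 2a - 2b^{2}c^{2} - b^{2}c + b^{2}
  leading term abc: subtract (-2c)·f_2 from -abc + 2a - 2b^{2}c^{2} - b^{2}c + b^{2} → ac + 2a - 2b^{2}c^{2} - b^{2}c + b^{2} + 2bc^{2} - bc
  leading term ac: subtract (-2)·g_4 from ac + 2a - 2b^{2}c^{2} - b^{2}c + b^{2} + 2bc^{2} - bc → -2b^{2}c^{2} - b^{2}c + b^{2} + 2bc - b
  leading term b^{2}c^{2}: no divisor's leading term divides it; move -2b^{2}c^{2} to the remainder.
  leading term b^{2}c: no divisor's leading term divides it; move -b^{2}c to the remainder.
  leading term b^{2}: no divisor's leading term divides it; move b^{2} to the remainder.
  leading term bc: no divisor's leading term divides it; move 2bc to the remainder.
  leading term b: no divisor's leading term divides it; move -b to the remainder.
  remainder -2b^{2}c^{2} - b^{2}c + b^{2} + 2bc - b ≠ 0; add g_5 = -2b^{2}c^{2} - b^{2}c + b^{2} + 2bc - b to the basis.

S(f_2,g_4): lcm = abc. S = -2ab + ac - 2b^{2}c^{2} - 2b^{2}c - b^{2} + 2bc^{2} - bc.
  leading term ab: subtract (1)·f_2 from -2ab + ac - 2b^{2}c^{2} - 2b^{2}c - b^{2} + 2bc^{2} - bc → ac + 2a - 2b^{2}c^{2} - 2b^{2}c - b^{2} + 2bc^{2} - 2bc - 2b
  leading term ac: subtract (-2)·g_4 from ac + 2a - 2b^{2}c^{2} - 2b^{2}c - b^{2} + 2bc^{2} - 2bc - 2b → -2b^{2}c^{2} - 2b^{2}c - b^{2} + bc + 2b
  leading term b^{2}c^{2}: subtract (1)·g_5 from -2b^{2}c^{2} - 2b^{2}c - b^{2} + bc + 2b → -b^{2}c - 2b^{2} - bc - 2b
  leading term b^{2}c: no divisor's leading term divides it; move -b^{2}c to the remainder.
  leading term b^{2}: no divisor's leading term divides it; move -2b^{2} to the remainder.
  leading term bc: no divisor's leading term divides it; move -bc to the remainder.
  leading term b: no divisor's leading term divides it; move -2b to the remainder.
  remainder -b^{2}c - 2b^{2} - bc - 2b ≠ 0; add g_6 = -b^{2}c - 2b^{2} - bc - 2b to the basis.

S(f_2,g_5): lcm = ab^{2}c^{2}. S = 2ab^{2}c - 2ab^{2} + abc^{2} + abc + 2ab + 2b^{2}c^{3} - b^{2}c^{2}.
  leading term ab^{2}c: subtract (-bc)·f_2 from 2ab^{2}c - 2ab^{2} + abc^{2} + abc + 2ab + 2b^{2}c^{3} - b^{2}c^{2} → -2ab^{2} + abc^{2} - abc + 2ab + 2b^{2}c^{3} + 2b^{2}c
  leading term ab^{2}: subtract (b)·f_2 from -2ab^{2} + abc^{2} - abc + 2ab + 2b^{2}c^{3} + 2b^{2}c → abc^{2} - abc - ab + 2b^{2}c^{3} + b^{2}c - 2b^{2}
  leading term abc^{2}: subtract (2c^{2})·f_2 from abc^{2} - abc - ab + 2b^{2}c^{3} + b^{2}c - 2b^{2} → -abc - ab - ac^{2} + 2b^{2}c^{3} + b^{2}c - 2b^{2} - 2bc^{3} + bc^{2}
  leading term abc: subtract (-2c)·f_2 from -abc - ab - ac^{2} + 2b^{2}c^{3} + b^{2}c - 2b^{2} - 2bc^{3} + bc^{2} → -ab - ac^{2} + ac + 2b^{2}c^{3} + b^{2}c - 2b^{2} - 2bc^{3} - 2bc^{2} - bc
  leading term ab: subtract (-2)·f_2 from -ab - ac^{2} + ac + 2b^{2}c^{3} + b^{2}c - 2b^{2} - 2bc^{3} - 2bc^{2} - bc → -ac^{2} + ac + a + 2b^{2}c^{3} + b^{2}c - 2b^{2} - 2bc^{3} - 2bc^{2} + bc - b
  leading term ac^{2}: subtract (2c)·g_4 from -ac^{2} + ac + a + 2b^{2}c^{3} + b^{2}c - 2b^{2} - 2bc^{3} - 2bc^{2} + bc - b → -2ac + a + 2b^{2}c^{3} + b^{2}c - 2b^{2} + 2bc - b
  leading term ac: subtract (-1)·g_4 from -2ac + a + 2b^{2}c^{3} + b^{2}c - 2b^{2} + 2bc - b → 2b^{2}c^{3} + b^{2}c - 2b^{2} - bc^{2} + bc + b
  leading term b^{2}c^{3}: subtract (-c)·g_5 from 2b^{2}c^{3} + b^{2}c - 2b^{2} - bc^{2} + bc + b → -b^{2}c^{2} + 2b^{2}c - 2b^{2} + bc^{2} + b
  leading term b^{2}c^{2}: subtract (-2)·g_5 from -b^{2}c^{2} + 2b^{2}c - 2b^{2} + bc^{2} + b → bc^{2} - bc - b
  leading term bc^{2}: no divisor's leading term divides it; move bc^{2} to the remainder.
  leading term bc: no divisor's leading term divides it; move -bc to the remainder.
  leading term b: no divisor's leading term divides it; move -b to the remainder.
  remainder bc^{2} - bc - b ≠ 0; add g_7 = bc^{2} - bc - b to the basis.

The other S-polynomials (S(f_2,f_3), S(f_1,g_4), S(f_3,g_4), S(f_1,g_5), S(f_3,g_5), S(g_4,g_5), S(f_1,g_6), S(f_2,g_6), S(f_3,g_6), S(g_4,g_6), S(g_5,g_6), S(f_1,g_7), S(f_2,g_7), S(f_3,g_7), S(g_4,g_7), S(g_5,g_7), S(g_6,g_7)) all reduce to 0 modulo the current basis, so we have a Gröbner basis.
Inter-reduce: drop elements whose leading term is divisible by another's, tail-reduce, and make monic.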